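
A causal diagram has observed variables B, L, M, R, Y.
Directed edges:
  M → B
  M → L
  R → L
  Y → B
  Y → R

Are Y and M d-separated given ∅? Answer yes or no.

Bayes-Ball from Y | ∅ reaches {B,L,R}.
M ∉ reach(Y|∅) ⇒ Y ⊥ M | ∅.

Yes — Y ⊥ M | ∅.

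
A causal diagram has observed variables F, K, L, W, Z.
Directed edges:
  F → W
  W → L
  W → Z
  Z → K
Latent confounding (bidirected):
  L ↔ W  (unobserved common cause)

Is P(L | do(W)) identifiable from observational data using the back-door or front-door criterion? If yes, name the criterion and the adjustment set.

desc(W)\{W}={K,L,Z}; candidates ⊆ {F}.
W↔L: latent back-door arc(s) into W.
size 0: {}; under {} W still reaches {F,L} ∋ L.
size 1: {F}; under {F} W still reaches {L} ∋ L.
W↔L cannot be blocked by any observed set — no back-door set.
No mediator lies on a directed W→…→L path.
Neither criterion identifies P(L|do(W)) in this graph.

P(L|do(W)): not identifiable (no BD/FD set).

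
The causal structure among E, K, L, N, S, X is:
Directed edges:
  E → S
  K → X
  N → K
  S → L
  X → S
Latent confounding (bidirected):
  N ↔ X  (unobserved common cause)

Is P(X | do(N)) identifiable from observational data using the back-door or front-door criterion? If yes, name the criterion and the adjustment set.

P(X|do(N)): frontdoor, adjust for {K}.

desc(N)\{N}={K,L,S,X}; candidates ⊆ {E}.
N↔X: latent back-door arc(s) into N.
size 0: {}; under {} N still reaches {L,S,X} ∋ X.
size 1: {E}; under {E} N still reaches {L,S,X} ∋ X.
N↔X cannot be blocked by any observed set — no back-door set.
{K}: (i) intercepts every directed N→X path; (ii) no back-door N→{K}; (iii) {N} blocks every back-door {K}→X. Front-door holds.
P(X|do(N)) = Σ_{K} P(K|N) Σ_{N'} P(X|K,N')P(N').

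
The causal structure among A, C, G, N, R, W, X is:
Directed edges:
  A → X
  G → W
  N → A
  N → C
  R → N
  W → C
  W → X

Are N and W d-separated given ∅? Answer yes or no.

Yes — N ⊥ W | ∅.

Bayes-Ball from N | ∅ reaches {A,C,R,X}.
W ∉ reach(N|∅) ⇒ N ⊥ W | ∅.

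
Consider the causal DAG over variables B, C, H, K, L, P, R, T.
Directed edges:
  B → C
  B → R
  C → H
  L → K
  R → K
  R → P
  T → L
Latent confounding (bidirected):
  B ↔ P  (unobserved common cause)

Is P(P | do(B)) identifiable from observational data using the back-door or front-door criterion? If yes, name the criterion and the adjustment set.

P(P|do(B)): frontdoor, adjust for {R}.

desc(B)\{B}={C,H,K,P,R}; candidates ⊆ {L,T}.
B↔P: latent back-door arc(s) into B.
size 0: {}; under {} B still reaches {P} ∋ P.
size 1: {L}, {T}; under {L} B still reaches {P} ∋ P.
size 2: {L,T}; under {L,T} B still reaches {P} ∋ P.
B↔P cannot be blocked by any observed set — no back-door set.
{R}: (i) intercepts every directed B→P path; (ii) no back-door B→{R}; (iii) {B} blocks every back-door {R}→P. Front-door holds.
P(P|do(B)) = Σ_{R} P(R|B) Σ_{B'} P(P|R,B')P(B').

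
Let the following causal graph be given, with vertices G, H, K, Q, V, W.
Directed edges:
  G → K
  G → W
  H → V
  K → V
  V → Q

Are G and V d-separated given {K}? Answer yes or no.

Yes — G ⊥ V | {K}.

Bayes-Ball from G | {K} reaches {W}.
V ∉ reach(G|{K}) ⇒ G ⊥ V | {K}.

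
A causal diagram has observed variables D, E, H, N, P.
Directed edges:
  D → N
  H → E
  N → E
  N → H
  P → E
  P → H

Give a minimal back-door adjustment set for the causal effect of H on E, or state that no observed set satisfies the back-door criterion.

H→E: minimal back-door set {N, P}.

desc(H)\{H}={E}; candidates ⊆ {D,N,P}.
size 0: {}; under {} H still reaches {D,E,N,P} ∋ E.
size 1: {D}, {N}, {P}; under {D} H still reaches {E,N,P} ∋ E.
{N,P}: H⊥E given {N,P} in G with H→· removed — back-door holds.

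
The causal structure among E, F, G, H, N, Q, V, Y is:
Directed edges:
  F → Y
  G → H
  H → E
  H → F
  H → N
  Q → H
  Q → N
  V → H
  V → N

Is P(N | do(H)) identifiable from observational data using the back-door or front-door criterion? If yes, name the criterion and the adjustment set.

P(N|do(H)): backdoor, adjust for {Q, V}.

desc(H)\{H}={E,F,N,Y}; candidates ⊆ {G,Q,V}.
size 0: {}; under {} H still reaches {G,N,Q,V} ∋ N.
size 1: {G}, {Q}, {V}; under {G} H still reaches {N,Q,V} ∋ N.
{Q,V}: H⊥N given {Q,V} in G with H→· removed — back-door holds.
P(N|do(H)) = Σ_{Q,V} P(N|H,Q,V)·P(Q,V).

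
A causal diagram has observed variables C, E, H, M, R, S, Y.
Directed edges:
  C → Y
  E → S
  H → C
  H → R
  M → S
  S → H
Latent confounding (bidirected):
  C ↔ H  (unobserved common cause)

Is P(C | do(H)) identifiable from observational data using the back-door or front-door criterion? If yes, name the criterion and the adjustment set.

desc(H)\{H}={C,R,Y}; candidates ⊆ {E,M,S}.
H↔C: latent back-door arc(s) into H.
size 0: {}; under {} H still reaches {C,E,M,S,Y} ∋ C.
size 1: {E}, {M}, {S}; under {E} H still reaches {C,M,S,Y} ∋ C.
size 2: {E,M}, {E,S}, {M,S}; under {E,M} H still reaches {C,S,Y} ∋ C.
H↔C cannot be blocked by any observed set — no back-door set.
No mediator lies on a directed H→…→C path.
Neither criterion identifies P(C|do(H)) in this graph.

P(C|do(H)): not identifiable (no BD/FD set).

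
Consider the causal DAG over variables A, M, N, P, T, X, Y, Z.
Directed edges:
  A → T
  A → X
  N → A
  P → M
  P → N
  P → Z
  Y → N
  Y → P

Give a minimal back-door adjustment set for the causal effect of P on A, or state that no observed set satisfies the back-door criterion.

P→A: minimal back-door set {Y}.

desc(P)\{P}={A,M,N,T,X,Z}; candidates ⊆ {Y}.
size 0: {}; under {} P still reaches {A,N,T,X,Y} ∋ A.
{Y}: P⊥A given {Y} in G with P→· removed — back-door holds.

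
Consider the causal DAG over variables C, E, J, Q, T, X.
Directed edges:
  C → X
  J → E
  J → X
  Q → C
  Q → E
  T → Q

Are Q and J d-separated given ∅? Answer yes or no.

Yes — Q ⊥ J | ∅.

Bayes-Ball from Q | ∅ reaches {C,E,T,X}.
J ∉ reach(Q|∅) ⇒ Q ⊥ J | ∅.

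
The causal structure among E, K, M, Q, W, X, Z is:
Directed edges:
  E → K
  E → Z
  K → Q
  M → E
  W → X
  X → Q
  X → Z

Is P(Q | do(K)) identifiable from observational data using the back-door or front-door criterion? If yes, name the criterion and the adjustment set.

P(Q|do(K)): backdoor, adjust for ∅.

desc(K)\{K}={Q}; candidates ⊆ {E,M,W,X,Z}.
∅: K⊥Q given ∅ in G with K→· removed — back-door holds.
P(Q|do(K)) = P(Q|K) — no adjustment needed.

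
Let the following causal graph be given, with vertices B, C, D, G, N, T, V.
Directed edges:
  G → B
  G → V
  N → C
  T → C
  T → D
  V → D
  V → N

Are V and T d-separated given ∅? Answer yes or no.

Yes — V ⊥ T | ∅.

Bayes-Ball from V | ∅ reaches {B,C,D,G,N}.
T ∉ reach(V|∅) ⇒ V ⊥ T | ∅.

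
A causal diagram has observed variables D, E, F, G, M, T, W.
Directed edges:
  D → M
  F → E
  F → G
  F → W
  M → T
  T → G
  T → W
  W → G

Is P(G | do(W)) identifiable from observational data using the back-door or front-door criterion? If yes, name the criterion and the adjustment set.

desc(W)\{W}={G}; candidates ⊆ {D,E,F,M,T}.
size 0: {}; under {} W still reaches {D,E,F,G,M,T} ∋ G.
size 1: {D}, {E}, {F} …(+2); under {D} W still reaches {E,F,G,M,T} ∋ G.
{F,T}: W⊥G given {F,T} in G with W→· removed — back-door holds.
P(G|do(W)) = Σ_{F,T} P(G|W,F,T)·P(F,T).

P(G|do(W)): backdoor, adjust for {F, T}.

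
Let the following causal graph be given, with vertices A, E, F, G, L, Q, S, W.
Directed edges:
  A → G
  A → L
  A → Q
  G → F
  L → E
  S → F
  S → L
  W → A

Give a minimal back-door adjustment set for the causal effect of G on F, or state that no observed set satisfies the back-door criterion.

desc(G)\{G}={F}; candidates ⊆ {A,E,L,Q,S,W}.
∅: G⊥F given ∅ in G with G→· removed — back-door holds.

G→F: minimal back-door set ∅.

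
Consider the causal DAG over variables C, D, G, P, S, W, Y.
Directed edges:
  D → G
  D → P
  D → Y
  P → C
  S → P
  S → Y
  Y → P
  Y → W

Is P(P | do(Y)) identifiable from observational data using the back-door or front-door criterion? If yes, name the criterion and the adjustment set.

P(P|do(Y)): backdoor, adjust for {D, S}.

desc(Y)\{Y}={C,P,W}; candidates ⊆ {D,G,S}.
size 0: {}; under {} Y still reaches {C,D,G,P,S} ∋ P.
size 1: {D}, {G}, {S}; under {D} Y still reaches {C,P,S} ∋ P.
{D,S}: Y⊥P given {D,S} in G with Y→· removed — back-door holds.
P(P|do(Y)) = Σ_{D,S} P(P|Y,D,S)·P(D,S).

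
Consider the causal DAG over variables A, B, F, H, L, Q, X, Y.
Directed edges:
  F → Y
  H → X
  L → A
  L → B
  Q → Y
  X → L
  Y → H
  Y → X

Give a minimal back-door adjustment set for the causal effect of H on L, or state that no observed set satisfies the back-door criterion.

desc(H)\{H}={A,B,L,X}; candidates ⊆ {F,Q,Y}.
size 0: {}; under {} H still reaches {A,B,F,L,Q,X,Y} ∋ L.
{Y}: H⊥L given {Y} in G with H→· removed — back-door holds.

H→L: minimal back-door set {Y}.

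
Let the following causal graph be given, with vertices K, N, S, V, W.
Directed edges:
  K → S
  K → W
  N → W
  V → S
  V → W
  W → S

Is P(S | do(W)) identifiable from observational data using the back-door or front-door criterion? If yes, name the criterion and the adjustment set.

P(S|do(W)): backdoor, adjust for {K, V}.

desc(W)\{W}={S}; candidates ⊆ {K,N,V}.
size 0: {}; under {} W still reaches {K,N,S,V} ∋ S.
size 1: {K}, {N}, {V}; under {K} W still reaches {N,S,V} ∋ S.
{K,V}: W⊥S given {K,V} in G with W→· removed — back-door holds.
P(S|do(W)) = Σ_{K,V} P(S|W,K,V)·P(K,V).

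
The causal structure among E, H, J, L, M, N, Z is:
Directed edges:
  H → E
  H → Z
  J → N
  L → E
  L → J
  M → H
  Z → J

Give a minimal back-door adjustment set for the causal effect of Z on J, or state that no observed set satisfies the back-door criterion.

Z→J: minimal back-door set ∅.

desc(Z)\{Z}={J,N}; candidates ⊆ {E,H,L,M}.
∅: Z⊥J given ∅ in G with Z→· removed — back-door holds.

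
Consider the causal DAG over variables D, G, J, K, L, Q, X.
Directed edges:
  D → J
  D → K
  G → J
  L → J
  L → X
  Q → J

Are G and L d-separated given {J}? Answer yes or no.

No — G and L are d-connected given {J}.

Bayes-Ball from G | {J} reaches {D,K,L,Q,X}.
L ∈ reach(G|{J}) ⇒ G ⊥̸ L | {J}.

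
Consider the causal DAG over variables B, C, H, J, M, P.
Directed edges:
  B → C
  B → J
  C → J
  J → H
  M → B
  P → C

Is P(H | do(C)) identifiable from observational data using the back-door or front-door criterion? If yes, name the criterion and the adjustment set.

P(H|do(C)): backdoor, adjust for {B}.

desc(C)\{C}={H,J}; candidates ⊆ {B,M,P}.
size 0: {}; under {} C still reaches {B,H,J,M,P} ∋ H.
{B}: C⊥H given {B} in G with C→· removed — back-door holds.
P(H|do(C)) = Σ_{B} P(H|C,B)·P(B).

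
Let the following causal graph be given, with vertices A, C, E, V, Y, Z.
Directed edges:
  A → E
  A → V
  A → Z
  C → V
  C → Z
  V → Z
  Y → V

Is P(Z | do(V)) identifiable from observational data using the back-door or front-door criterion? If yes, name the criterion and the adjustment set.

P(Z|do(V)): backdoor, adjust for {A, C}.

desc(V)\{V}={Z}; candidates ⊆ {A,C,E,Y}.
size 0: {}; under {} V still reaches {A,C,E,Y,Z} ∋ Z.
size 1: {A}, {C}, {E} …(+1); under {A} V still reaches {C,Y,Z} ∋ Z.
{A,C}: V⊥Z given {A,C} in G with V→· removed — back-door holds.
P(Z|do(V)) = Σ_{A,C} P(Z|V,A,C)·P(A,C).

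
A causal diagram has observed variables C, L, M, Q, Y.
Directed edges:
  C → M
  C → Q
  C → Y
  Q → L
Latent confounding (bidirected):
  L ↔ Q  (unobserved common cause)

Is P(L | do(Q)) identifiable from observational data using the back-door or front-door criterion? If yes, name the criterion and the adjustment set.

desc(Q)\{Q}={L}; candidates ⊆ {C,M,Y}.
Q↔L: latent back-door arc(s) into Q.
size 0: {}; under {} Q still reaches {C,L,M,Y} ∋ L.
size 1: {C}, {M}, {Y}; under {C} Q still reaches {L} ∋ L.
size 2: {C,M}, {C,Y}, {M,Y}; under {C,M} Q still reaches {L} ∋ L.
Q↔L cannot be blocked by any observed set — no back-door set.
No mediator lies on a directed Q→…→L path.
Neither criterion identifies P(L|do(Q)) in this graph.

P(L|do(Q)): not identifiable (no BD/FD set).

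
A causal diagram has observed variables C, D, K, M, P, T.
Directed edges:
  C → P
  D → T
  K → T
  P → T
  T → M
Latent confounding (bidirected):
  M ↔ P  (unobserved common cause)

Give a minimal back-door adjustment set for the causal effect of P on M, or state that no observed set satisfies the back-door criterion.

P→M: no observed back-door set.

desc(P)\{P}={M,T}; candidates ⊆ {C,D,K}.
P↔M: latent back-door arc(s) into P.
size 0: {}; under {} P still reaches {C,M} ∋ M.
size 1: {C}, {D}, {K}; under {C} P still reaches {M} ∋ M.
size 2: {C,D}, {C,K}, {D,K}; under {C,D} P still reaches {M} ∋ M.
P↔M cannot be blocked by any observed set — no back-door set.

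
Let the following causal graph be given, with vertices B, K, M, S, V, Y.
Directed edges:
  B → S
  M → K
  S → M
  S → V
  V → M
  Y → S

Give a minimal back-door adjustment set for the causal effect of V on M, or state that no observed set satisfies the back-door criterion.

V→M: minimal back-door set {S}.

desc(V)\{V}={K,M}; candidates ⊆ {B,S,Y}.
size 0: {}; under {} V still reaches {B,K,M,S,Y} ∋ M.
{S}: V⊥M given {S} in G with V→· removed — back-door holds.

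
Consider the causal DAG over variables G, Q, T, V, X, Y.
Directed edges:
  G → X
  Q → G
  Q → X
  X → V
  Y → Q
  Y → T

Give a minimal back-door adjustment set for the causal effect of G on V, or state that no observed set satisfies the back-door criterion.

G→V: minimal back-door set {Q}.

desc(G)\{G}={V,X}; candidates ⊆ {Q,T,Y}.
size 0: {}; under {} G still reaches {Q,T,V,X,Y} ∋ V.
{Q}: G⊥V given {Q} in G with G→· removed — back-door holds.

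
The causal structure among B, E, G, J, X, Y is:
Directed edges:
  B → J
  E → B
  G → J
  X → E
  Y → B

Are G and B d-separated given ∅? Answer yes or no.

Yes — G ⊥ B | ∅.

Bayes-Ball from G | ∅ reaches {J}.
B ∉ reach(G|∅) ⇒ G ⊥ B | ∅.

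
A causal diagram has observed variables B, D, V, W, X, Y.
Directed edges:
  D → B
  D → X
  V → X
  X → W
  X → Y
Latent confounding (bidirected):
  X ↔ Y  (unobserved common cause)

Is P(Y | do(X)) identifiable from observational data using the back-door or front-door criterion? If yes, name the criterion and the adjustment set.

P(Y|do(X)): not identifiable (no BD/FD set).

desc(X)\{X}={W,Y}; candidates ⊆ {B,D,V}.
X↔Y: latent back-door arc(s) into X.
size 0: {}; under {} X still reaches {B,D,V,Y} ∋ Y.
size 1: {B}, {D}, {V}; under {B} X still reaches {D,V,Y} ∋ Y.
size 2: {B,D}, {B,V}, {D,V}; under {B,D} X still reaches {V,Y} ∋ Y.
X↔Y cannot be blocked by any observed set — no back-door set.
No mediator lies on a directed X→…→Y path.
Neither criterion identifies P(Y|do(X)) in this graph.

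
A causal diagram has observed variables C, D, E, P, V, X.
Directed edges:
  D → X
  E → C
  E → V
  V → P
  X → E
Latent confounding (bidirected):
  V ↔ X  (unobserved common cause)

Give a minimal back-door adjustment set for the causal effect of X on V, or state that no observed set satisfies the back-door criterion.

desc(X)\{X}={C,E,P,V}; candidates ⊆ {D}.
X↔V: latent back-door arc(s) into X.
size 0: {}; under {} X still reaches {D,P,V} ∋ V.
size 1: {D}; under {D} X still reaches {P,V} ∋ V.
X↔V cannot be blocked by any observed set — no back-door set.

X→V: no observed back-door set.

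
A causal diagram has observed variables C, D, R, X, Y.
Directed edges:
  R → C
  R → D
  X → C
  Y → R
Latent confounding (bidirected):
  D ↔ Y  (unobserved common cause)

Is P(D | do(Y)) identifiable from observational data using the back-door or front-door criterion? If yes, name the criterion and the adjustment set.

P(D|do(Y)): frontdoor, adjust for {R}.

desc(Y)\{Y}={C,D,R}; candidates ⊆ {X}.
Y↔D: latent back-door arc(s) into Y.
size 0: {}; under {} Y still reaches {D} ∋ D.
size 1: {X}; under {X} Y still reaches {D} ∋ D.
Y↔D cannot be blocked by any observed set — no back-door set.
{R}: (i) intercepts every directed Y→D path; (ii) no back-door Y→{R}; (iii) {Y} blocks every back-door {R}→D. Front-door holds.
P(D|do(Y)) = Σ_{R} P(R|Y) Σ_{Y'} P(D|R,Y')P(Y').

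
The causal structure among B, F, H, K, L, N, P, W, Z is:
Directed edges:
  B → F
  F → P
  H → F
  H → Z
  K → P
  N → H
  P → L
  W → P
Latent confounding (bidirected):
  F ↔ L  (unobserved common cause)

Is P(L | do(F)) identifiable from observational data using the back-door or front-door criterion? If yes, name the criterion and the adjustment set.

desc(F)\{F}={L,P}; candidates ⊆ {B,H,K,N,W,Z}.
F↔L: latent back-door arc(s) into F.
size 0: {}; under {} F still reaches {B,H,L,N,Z} ∋ L.
size 1: {B}, {H}, {K} …(+3); under {B} F still reaches {H,L,N,Z} ∋ L.
size 2: {B,H}, {B,K}, {B,N} …(+12); under {B,H} F still reaches {L} ∋ L.
F↔L cannot be blocked by any observed set — no back-door set.
{P}: (i) intercepts every directed F→L path; (ii) no back-door F→{P}; (iii) {F} blocks every back-door {P}→L. Front-door holds.
P(L|do(F)) = Σ_{P} P(P|F) Σ_{F'} P(L|P,F')P(F').

P(L|do(F)): frontdoor, adjust for {P}.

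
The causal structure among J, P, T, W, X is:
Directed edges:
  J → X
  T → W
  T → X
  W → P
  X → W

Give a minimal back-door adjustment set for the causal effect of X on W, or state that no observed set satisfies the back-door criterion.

desc(X)\{X}={P,W}; candidates ⊆ {J,T}.
size 0: {}; under {} X still reaches {J,P,T,W} ∋ W.
{T}: X⊥W given {T} in G with X→· removed — back-door holds.

X→W: minimal back-door set {T}.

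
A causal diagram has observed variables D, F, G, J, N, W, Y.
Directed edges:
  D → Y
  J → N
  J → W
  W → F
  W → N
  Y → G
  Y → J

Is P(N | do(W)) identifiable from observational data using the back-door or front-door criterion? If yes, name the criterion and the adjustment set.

desc(W)\{W}={F,N}; candidates ⊆ {D,G,J,Y}.
size 0: {}; under {} W still reaches {D,G,J,N,Y} ∋ N.
{J}: W⊥N given {J} in G with W→· removed — back-door holds.
P(N|do(W)) = Σ_{J} P(N|W,J)·P(J).

P(N|do(W)): backdoor, adjust for {J}.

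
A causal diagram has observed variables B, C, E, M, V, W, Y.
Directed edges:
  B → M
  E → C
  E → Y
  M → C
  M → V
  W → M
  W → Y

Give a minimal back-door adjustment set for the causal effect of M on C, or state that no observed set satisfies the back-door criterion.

desc(M)\{M}={C,V}; candidates ⊆ {B,E,W,Y}.
∅: M⊥C given ∅ in G with M→· removed — back-door holds.

M→C: minimal back-door set ∅.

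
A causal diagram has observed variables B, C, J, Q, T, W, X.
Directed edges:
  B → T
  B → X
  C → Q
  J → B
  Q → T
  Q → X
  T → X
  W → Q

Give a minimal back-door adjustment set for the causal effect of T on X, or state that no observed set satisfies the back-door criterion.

desc(T)\{T}={X}; candidates ⊆ {B,C,J,Q,W}.
size 0: {}; under {} T still reaches {B,C,J,Q,W,X} ∋ X.
size 1: {B}, {C}, {J} …(+2); under {B} T still reaches {C,Q,W,X} ∋ X.
{B,Q}: T⊥X given {B,Q} in G with T→· removed — back-door holds.

T→X: minimal back-door set {B, Q}.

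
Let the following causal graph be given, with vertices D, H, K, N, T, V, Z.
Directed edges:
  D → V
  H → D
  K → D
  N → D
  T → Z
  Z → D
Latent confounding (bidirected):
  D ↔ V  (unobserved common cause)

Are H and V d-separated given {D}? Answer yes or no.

No — H and V are d-connected given {D}.

Bayes-Ball from H | {D} reaches {K,N,T,V,Z}.
V ∈ reach(H|{D}) ⇒ H ⊥̸ V | {D}.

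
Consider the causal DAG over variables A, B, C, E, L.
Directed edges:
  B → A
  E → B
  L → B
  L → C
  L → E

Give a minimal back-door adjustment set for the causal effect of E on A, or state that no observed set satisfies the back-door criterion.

E→A: minimal back-door set {L}.

desc(E)\{E}={A,B}; candidates ⊆ {C,L}.
size 0: {}; under {} E still reaches {A,B,C,L} ∋ A.
{L}: E⊥A given {L} in G with E→· removed — back-door holds.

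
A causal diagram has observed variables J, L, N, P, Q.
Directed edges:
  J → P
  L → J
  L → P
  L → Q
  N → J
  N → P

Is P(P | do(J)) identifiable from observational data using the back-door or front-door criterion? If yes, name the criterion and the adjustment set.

desc(J)\{J}={P}; candidates ⊆ {L,N,Q}.
size 0: {}; under {} J still reaches {L,N,P,Q} ∋ P.
size 1: {L}, {N}, {Q}; under {L} J still reaches {N,P} ∋ P.
{L,N}: J⊥P given {L,N} in G with J→· removed — back-door holds.
P(P|do(J)) = Σ_{L,N} P(P|J,L,N)·P(L,N).

P(P|do(J)): backdoor, adjust for {L, N}.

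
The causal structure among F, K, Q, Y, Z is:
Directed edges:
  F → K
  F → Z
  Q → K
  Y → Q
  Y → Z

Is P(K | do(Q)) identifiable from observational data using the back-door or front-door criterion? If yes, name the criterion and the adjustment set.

desc(Q)\{Q}={K}; candidates ⊆ {F,Y,Z}.
∅: Q⊥K given ∅ in G with Q→· removed — back-door holds.
P(K|do(Q)) = P(K|Q) — no adjustment needed.

P(K|do(Q)): backdoor, adjust for ∅.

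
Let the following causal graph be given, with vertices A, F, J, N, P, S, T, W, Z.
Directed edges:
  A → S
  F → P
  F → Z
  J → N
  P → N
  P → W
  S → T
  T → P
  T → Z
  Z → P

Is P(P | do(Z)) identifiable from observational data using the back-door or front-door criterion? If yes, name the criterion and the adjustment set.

desc(Z)\{Z}={N,P,W}; candidates ⊆ {A,F,J,S,T}.
size 0: {}; under {} Z still reaches {A,F,N,P,S,T,W} ∋ P.
size 1: {A}, {F}, {J} …(+2); under {A} Z still reaches {F,N,P,S,T,W} ∋ P.
{F,T}: Z⊥P given {F,T} in G with Z→· removed — back-door holds.
P(P|do(Z)) = Σ_{F,T} P(P|Z,F,T)·P(F,T).

P(P|do(Z)): backdoor, adjust for {F, T}.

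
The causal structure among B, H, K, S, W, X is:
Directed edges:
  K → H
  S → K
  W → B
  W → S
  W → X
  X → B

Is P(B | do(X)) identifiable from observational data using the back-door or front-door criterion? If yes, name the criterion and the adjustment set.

P(B|do(X)): backdoor, adjust for {W}.

desc(X)\{X}={B}; candidates ⊆ {H,K,S,W}.
size 0: {}; under {} X still reaches {B,H,K,S,W} ∋ B.
{W}: X⊥B given {W} in G with X→· removed — back-door holds.
P(B|do(X)) = Σ_{W} P(B|X,W)·P(W).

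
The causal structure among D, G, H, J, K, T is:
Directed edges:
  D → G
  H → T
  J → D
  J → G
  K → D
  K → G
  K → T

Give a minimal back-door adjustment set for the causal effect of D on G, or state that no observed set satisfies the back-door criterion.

D→G: minimal back-door set {J, K}.

desc(D)\{D}={G}; candidates ⊆ {H,J,K,T}.
size 0: {}; under {} D still reaches {G,J,K,T} ∋ G.
size 1: {H}, {J}, {K} …(+1); under {H} D still reaches {G,J,K,T} ∋ G.
{J,K}: D⊥G given {J,K} in G with D→· removed — back-door holds.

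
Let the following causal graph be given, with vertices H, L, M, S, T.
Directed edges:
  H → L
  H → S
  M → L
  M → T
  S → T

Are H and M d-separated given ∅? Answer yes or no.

Bayes-Ball from H | ∅ reaches {L,S,T}.
M ∉ reach(H|∅) ⇒ H ⊥ M | ∅.

Yes — H ⊥ M | ∅.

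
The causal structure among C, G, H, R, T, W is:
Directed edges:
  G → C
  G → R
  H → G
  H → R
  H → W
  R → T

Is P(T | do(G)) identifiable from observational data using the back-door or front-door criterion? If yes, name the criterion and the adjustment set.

P(T|do(G)): backdoor, adjust for {H}.

desc(G)\{G}={C,R,T}; candidates ⊆ {H,W}.
size 0: {}; under {} G still reaches {H,R,T,W} ∋ T.
{H}: G⊥T given {H} in G with G→· removed — back-door holds.
P(T|do(G)) = Σ_{H} P(T|G,H)·P(H).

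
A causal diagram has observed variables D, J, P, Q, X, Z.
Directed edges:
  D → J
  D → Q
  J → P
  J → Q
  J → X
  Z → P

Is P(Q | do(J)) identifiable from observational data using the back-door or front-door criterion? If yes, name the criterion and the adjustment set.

P(Q|do(J)): backdoor, adjust for {D}.

desc(J)\{J}={P,Q,X}; candidates ⊆ {D,Z}.
size 0: {}; under {} J still reaches {D,Q} ∋ Q.
{D}: J⊥Q given {D} in G with J→· removed — back-door holds.
P(Q|do(J)) = Σ_{D} P(Q|J,D)·P(D).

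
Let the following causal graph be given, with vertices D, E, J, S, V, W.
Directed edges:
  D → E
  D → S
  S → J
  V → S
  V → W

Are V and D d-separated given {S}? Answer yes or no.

Bayes-Ball from V | {S} reaches {D,E,W}.
D ∈ reach(V|{S}) ⇒ V ⊥̸ D | {S}.

No — V and D are d-connected given {S}.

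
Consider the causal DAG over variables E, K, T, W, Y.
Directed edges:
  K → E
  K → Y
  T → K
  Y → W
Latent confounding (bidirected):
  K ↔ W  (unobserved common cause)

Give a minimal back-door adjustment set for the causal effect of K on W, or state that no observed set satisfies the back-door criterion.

K→W: no observed back-door set.

desc(K)\{K}={E,W,Y}; candidates ⊆ {T}.
K↔W: latent back-door arc(s) into K.
size 0: {}; under {} K still reaches {T,W} ∋ W.
size 1: {T}; under {T} K still reaches {W} ∋ W.
K↔W cannot be blocked by any observed set — no back-door set.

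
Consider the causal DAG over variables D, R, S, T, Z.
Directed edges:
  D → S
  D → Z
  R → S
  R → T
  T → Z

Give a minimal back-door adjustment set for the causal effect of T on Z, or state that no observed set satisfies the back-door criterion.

desc(T)\{T}={Z}; candidates ⊆ {D,R,S}.
∅: T⊥Z given ∅ in G with T→· removed — back-door holds.

T→Z: minimal back-door set ∅.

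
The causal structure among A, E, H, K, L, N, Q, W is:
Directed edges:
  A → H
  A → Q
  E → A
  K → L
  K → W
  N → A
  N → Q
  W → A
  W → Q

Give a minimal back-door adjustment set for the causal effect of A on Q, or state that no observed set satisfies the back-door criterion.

desc(A)\{A}={H,Q}; candidates ⊆ {E,K,L,N,W}.
size 0: {}; under {} A still reaches {E,K,L,N,Q,W} ∋ Q.
size 1: {E}, {K}, {L} …(+2); under {E} A still reaches {K,L,N,Q,W} ∋ Q.
{N,W}: A⊥Q given {N,W} in G with A→· removed — back-door holds.

A→Q: minimal back-door set {N, W}.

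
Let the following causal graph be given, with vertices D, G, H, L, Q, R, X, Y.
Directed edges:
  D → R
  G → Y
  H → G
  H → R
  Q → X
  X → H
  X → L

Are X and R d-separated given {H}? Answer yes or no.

Bayes-Ball from X | {H} reaches {L,Q}.
R ∉ reach(X|{H}) ⇒ X ⊥ R | {H}.

Yes — X ⊥ R | {H}.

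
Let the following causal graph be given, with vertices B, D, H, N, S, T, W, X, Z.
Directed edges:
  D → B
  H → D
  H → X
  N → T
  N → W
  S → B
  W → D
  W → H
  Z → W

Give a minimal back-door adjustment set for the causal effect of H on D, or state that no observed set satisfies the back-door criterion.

desc(H)\{H}={B,D,X}; candidates ⊆ {N,S,T,W,Z}.
size 0: {}; under {} H still reaches {B,D,N,T,W,Z} ∋ D.
{W}: H⊥D given {W} in G with H→· removed — back-door holds.

H→D: minimal back-door set {W}.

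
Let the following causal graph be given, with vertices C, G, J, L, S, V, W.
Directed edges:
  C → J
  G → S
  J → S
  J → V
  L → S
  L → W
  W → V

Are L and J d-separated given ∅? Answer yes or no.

Bayes-Ball from L | ∅ reaches {S,V,W}.
J ∉ reach(L|∅) ⇒ L ⊥ J | ∅.

Yes — L ⊥ J | ∅.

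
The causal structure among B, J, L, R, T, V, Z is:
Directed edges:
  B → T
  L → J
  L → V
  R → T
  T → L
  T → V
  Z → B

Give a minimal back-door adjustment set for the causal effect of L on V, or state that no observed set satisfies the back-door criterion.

desc(L)\{L}={J,V}; candidates ⊆ {B,R,T,Z}.
size 0: {}; under {} L still reaches {B,R,T,V,Z} ∋ V.
{T}: L⊥V given {T} in G with L→· removed — back-door holds.

L→V: minimal back-door set {T}.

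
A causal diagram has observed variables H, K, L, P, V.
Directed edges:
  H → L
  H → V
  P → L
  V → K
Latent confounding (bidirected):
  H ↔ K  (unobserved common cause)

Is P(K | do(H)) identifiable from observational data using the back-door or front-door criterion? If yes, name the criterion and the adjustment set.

P(K|do(H)): frontdoor, adjust for {V}.

desc(H)\{H}={K,L,V}; candidates ⊆ {P}.
H↔K: latent back-door arc(s) into H.
size 0: {}; under {} H still reaches {K} ∋ K.
size 1: {P}; under {P} H still reaches {K} ∋ K.
H↔K cannot be blocked by any observed set — no back-door set.
{V}: (i) intercepts every directed H→K path; (ii) no back-door H→{V}; (iii) {H} blocks every back-door {V}→K. Front-door holds.
P(K|do(H)) = Σ_{V} P(V|H) Σ_{H'} P(K|V,H')P(H').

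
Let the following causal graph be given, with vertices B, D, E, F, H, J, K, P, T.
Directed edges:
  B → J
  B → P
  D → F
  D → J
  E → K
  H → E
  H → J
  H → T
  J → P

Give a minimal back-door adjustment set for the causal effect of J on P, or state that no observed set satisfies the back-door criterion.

desc(J)\{J}={P}; candidates ⊆ {B,D,E,F,H,K,T}.
size 0: {}; under {} J still reaches {B,D,E,F,H,K,P,T} ∋ P.
{B}: J⊥P given {B} in G with J→· removed — back-door holds.

J→P: minimal back-door set {B}.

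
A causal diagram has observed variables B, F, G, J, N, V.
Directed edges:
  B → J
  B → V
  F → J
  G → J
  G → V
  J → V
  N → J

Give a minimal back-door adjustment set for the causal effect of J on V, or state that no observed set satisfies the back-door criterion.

J→V: minimal back-door set {B, G}.

desc(J)\{J}={V}; candidates ⊆ {B,F,G,N}.
size 0: {}; under {} J still reaches {B,F,G,N,V} ∋ V.
size 1: {B}, {F}, {G} …(+1); under {B} J still reaches {F,G,N,V} ∋ V.
{B,G}: J⊥V given {B,G} in G with J→· removed — back-door holds.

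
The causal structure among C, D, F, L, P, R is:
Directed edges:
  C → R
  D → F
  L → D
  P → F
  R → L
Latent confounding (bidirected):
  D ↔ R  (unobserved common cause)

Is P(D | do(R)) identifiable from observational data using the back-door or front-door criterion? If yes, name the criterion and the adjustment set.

desc(R)\{R}={D,F,L}; candidates ⊆ {C,P}.
R↔D: latent back-door arc(s) into R.
size 0: {}; under {} R still reaches {C,D,F} ∋ D.
size 1: {C}, {P}; under {C} R still reaches {D,F} ∋ D.
size 2: {C,P}; under {C,P} R still reaches {D,F} ∋ D.
R↔D cannot be blocked by any observed set — no back-door set.
{L}: (i) intercepts every directed R→D path; (ii) no back-door R→{L}; (iii) {R} blocks every back-door {L}→D. Front-door holds.
P(D|do(R)) = Σ_{L} P(L|R) Σ_{R'} P(D|L,R')P(R').

P(D|do(R)): frontdoor, adjust for {L}.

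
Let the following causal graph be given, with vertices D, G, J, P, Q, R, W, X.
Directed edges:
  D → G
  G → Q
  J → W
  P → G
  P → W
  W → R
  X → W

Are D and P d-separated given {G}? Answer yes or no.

No — D and P are d-connected given {G}.

Bayes-Ball from D | {G} reaches {P,R,W}.
P ∈ reach(D|{G}) ⇒ D ⊥̸ P | {G}.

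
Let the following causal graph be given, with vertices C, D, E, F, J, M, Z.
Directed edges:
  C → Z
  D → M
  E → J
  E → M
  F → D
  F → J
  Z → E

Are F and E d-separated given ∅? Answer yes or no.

Bayes-Ball from F | ∅ reaches {D,J,M}.
E ∉ reach(F|∅) ⇒ F ⊥ E | ∅.

Yes — F ⊥ E | ∅.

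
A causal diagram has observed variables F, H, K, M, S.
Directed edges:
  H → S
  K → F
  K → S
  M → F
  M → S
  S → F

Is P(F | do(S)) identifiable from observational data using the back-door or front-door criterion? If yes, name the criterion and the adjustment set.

desc(S)\{S}={F}; candidates ⊆ {H,K,M}.
size 0: {}; under {} S still reaches {F,H,K,M} ∋ F.
size 1: {H}, {K}, {M}; under {H} S still reaches {F,K,M} ∋ F.
{K,M}: S⊥F given {K,M} in G with S→· removed — back-door holds.
P(F|do(S)) = Σ_{K,M} P(F|S,K,M)·P(K,M).

P(F|do(S)): backdoor, adjust for {K, M}.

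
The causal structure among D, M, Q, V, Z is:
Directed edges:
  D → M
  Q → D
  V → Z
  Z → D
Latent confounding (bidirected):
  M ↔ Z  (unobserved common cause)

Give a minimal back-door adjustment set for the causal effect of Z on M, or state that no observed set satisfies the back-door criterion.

desc(Z)\{Z}={D,M}; candidates ⊆ {Q,V}.
Z↔M: latent back-door arc(s) into Z.
size 0: {}; under {} Z still reaches {M,V} ∋ M.
size 1: {Q}, {V}; under {Q} Z still reaches {M,V} ∋ M.
size 2: {Q,V}; under {Q,V} Z still reaches {M} ∋ M.
Z↔M cannot be blocked by any observed set — no back-door set.

Z→M: no observed back-door set.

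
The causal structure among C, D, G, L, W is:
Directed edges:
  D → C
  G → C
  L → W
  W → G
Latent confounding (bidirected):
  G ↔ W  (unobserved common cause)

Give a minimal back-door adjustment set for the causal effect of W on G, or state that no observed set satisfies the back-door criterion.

W→G: no observed back-door set.

desc(W)\{W}={C,G}; candidates ⊆ {D,L}.
W↔G: latent back-door arc(s) into W.
size 0: {}; under {} W still reaches {C,G,L} ∋ G.
size 1: {D}, {L}; under {D} W still reaches {C,G,L} ∋ G.
size 2: {D,L}; under {D,L} W still reaches {C,G} ∋ G.
W↔G cannot be blocked by any observed set — no back-door set.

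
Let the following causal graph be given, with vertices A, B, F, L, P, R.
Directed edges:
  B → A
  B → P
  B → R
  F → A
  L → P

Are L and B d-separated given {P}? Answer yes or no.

Bayes-Ball from L | {P} reaches {A,B,R}.
B ∈ reach(L|{P}) ⇒ L ⊥̸ B | {P}.

No — L and B are d-connected given {P}.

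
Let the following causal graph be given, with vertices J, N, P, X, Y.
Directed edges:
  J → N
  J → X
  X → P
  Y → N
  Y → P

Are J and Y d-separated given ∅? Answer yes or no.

Bayes-Ball from J | ∅ reaches {N,P,X}.
Y ∉ reach(J|∅) ⇒ J ⊥ Y | ∅.

Yes — J ⊥ Y | ∅.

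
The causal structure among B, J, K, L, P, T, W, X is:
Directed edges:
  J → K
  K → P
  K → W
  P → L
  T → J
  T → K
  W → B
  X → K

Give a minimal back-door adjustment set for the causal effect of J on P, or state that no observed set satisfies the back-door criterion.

J→P: minimal back-door set {T}.

desc(J)\{J}={B,K,L,P,W}; candidates ⊆ {T,X}.
size 0: {}; under {} J still reaches {B,K,L,P,T,W} ∋ P.
{T}: J⊥P given {T} in G with J→· removed — back-door holds.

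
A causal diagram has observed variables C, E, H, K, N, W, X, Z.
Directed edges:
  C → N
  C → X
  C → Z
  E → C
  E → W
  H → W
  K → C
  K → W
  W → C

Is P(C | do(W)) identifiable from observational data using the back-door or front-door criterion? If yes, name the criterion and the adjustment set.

desc(W)\{W}={C,N,X,Z}; candidates ⊆ {E,H,K}.
size 0: {}; under {} W still reaches {C,E,H,K,N,X,Z} ∋ C.
size 1: {E}, {H}, {K}; under {E} W still reaches {C,H,K,N,X,Z} ∋ C.
{E,K}: W⊥C given {E,K} in G with W→· removed — back-door holds.
P(C|do(W)) = Σ_{E,K} P(C|W,E,K)·P(E,K).

P(C|do(W)): backdoor, adjust for {E, K}.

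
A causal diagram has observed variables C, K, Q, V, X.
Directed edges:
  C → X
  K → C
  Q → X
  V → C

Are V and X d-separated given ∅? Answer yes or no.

Bayes-Ball from V | ∅ reaches {C,X}.
X ∈ reach(V|∅) ⇒ V ⊥̸ X | ∅.

No — V and X are d-connected given ∅.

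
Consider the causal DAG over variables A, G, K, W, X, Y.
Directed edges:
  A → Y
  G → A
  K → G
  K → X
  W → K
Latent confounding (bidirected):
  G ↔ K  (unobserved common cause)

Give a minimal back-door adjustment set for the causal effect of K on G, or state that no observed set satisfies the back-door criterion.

K→G: no observed back-door set.

desc(K)\{K}={A,G,X,Y}; candidates ⊆ {W}.
K↔G: latent back-door arc(s) into K.
size 0: {}; under {} K still reaches {A,G,W,Y} ∋ G.
size 1: {W}; under {W} K still reaches {A,G,Y} ∋ G.
K↔G cannot be blocked by any observed set — no back-door set.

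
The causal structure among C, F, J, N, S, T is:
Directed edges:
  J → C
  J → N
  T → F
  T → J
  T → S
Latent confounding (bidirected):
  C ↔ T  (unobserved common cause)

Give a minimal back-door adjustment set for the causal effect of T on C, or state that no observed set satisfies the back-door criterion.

desc(T)\{T}={C,F,J,N,S}; candidates ⊆ {—}.
T↔C: latent back-door arc(s) into T.
size 0: {}; under {} T still reaches {C} ∋ C.
T↔C cannot be blocked by any observed set — no back-door set.

T→C: no observed back-door set.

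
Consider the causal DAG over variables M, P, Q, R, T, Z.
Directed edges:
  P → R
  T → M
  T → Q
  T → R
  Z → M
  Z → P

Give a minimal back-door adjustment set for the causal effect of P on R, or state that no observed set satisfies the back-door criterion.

P→R: minimal back-door set ∅.

desc(P)\{P}={R}; candidates ⊆ {M,Q,T,Z}.
∅: P⊥R given ∅ in G with P→· removed — back-door holds.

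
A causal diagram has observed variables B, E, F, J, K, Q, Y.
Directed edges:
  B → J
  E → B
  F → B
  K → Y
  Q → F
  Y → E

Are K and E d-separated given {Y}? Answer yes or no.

Yes — K ⊥ E | {Y}.

Bayes-Ball from K | {Y} reaches ∅.
E ∉ reach(K|{Y}) ⇒ K ⊥ E | {Y}.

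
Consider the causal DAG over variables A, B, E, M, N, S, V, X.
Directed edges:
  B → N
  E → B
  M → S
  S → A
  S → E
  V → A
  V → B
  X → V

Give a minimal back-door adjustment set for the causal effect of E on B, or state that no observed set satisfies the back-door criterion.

E→B: minimal back-door set ∅.

desc(E)\{E}={B,N}; candidates ⊆ {A,M,S,V,X}.
∅: E⊥B given ∅ in G with E→· removed — back-door holds.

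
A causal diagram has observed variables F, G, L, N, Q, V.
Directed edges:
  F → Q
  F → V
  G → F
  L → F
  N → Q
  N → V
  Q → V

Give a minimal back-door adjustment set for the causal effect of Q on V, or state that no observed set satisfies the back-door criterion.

desc(Q)\{Q}={V}; candidates ⊆ {F,G,L,N}.
size 0: {}; under {} Q still reaches {F,G,L,N,V} ∋ V.
size 1: {F}, {G}, {L} …(+1); under {F} Q still reaches {N,V} ∋ V.
{F,N}: Q⊥V given {F,N} in G with Q→· removed — back-door holds.

Q→V: minimal back-door set {F, N}.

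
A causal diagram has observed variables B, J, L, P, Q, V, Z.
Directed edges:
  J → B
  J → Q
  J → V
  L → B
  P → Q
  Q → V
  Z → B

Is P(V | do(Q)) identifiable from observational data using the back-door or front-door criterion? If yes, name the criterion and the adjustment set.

desc(Q)\{Q}={V}; candidates ⊆ {B,J,L,P,Z}.
size 0: {}; under {} Q still reaches {B,J,P,V} ∋ V.
{J}: Q⊥V given {J} in G with Q→· removed — back-door holds.
P(V|do(Q)) = Σ_{J} P(V|Q,J)·P(J).

P(V|do(Q)): backdoor, adjust for {J}.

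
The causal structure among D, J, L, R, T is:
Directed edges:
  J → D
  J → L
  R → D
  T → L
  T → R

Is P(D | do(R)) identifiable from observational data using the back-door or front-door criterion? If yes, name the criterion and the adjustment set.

P(D|do(R)): backdoor, adjust for ∅.

desc(R)\{R}={D}; candidates ⊆ {J,L,T}.
∅: R⊥D given ∅ in G with R→· removed — back-door holds.
P(D|do(R)) = P(D|R) — no adjustment needed.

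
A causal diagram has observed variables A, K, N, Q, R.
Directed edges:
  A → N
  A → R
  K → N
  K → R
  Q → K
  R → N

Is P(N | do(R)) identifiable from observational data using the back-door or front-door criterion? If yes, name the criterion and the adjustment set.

desc(R)\{R}={N}; candidates ⊆ {A,K,Q}.
size 0: {}; under {} R still reaches {A,K,N,Q} ∋ N.
size 1: {A}, {K}, {Q}; under {A} R still reaches {K,N,Q} ∋ N.
{A,K}: R⊥N given {A,K} in G with R→· removed — back-door holds.
P(N|do(R)) = Σ_{A,K} P(N|R,A,K)·P(A,K).

P(N|do(R)): backdoor, adjust for {A, K}.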